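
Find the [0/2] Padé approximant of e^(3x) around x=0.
1/(9*x**2/2 - 3*x + 1)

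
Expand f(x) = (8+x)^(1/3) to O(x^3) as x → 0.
2 + x/12 - x**2/288 + O(x**3)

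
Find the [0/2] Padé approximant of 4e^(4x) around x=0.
4/(8*x**2 - 4*x + 1)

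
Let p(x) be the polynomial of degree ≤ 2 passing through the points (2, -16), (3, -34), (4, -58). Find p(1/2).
-1/4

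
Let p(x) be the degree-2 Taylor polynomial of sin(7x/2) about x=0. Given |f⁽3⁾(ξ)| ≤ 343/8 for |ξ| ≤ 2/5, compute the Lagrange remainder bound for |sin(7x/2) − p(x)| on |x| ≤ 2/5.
343/750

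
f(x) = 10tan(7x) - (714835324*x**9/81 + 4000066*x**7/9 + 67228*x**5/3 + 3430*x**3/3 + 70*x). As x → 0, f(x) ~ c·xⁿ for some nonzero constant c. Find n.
11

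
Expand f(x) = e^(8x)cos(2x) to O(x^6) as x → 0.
1 + 8*x + 30*x**2 + 208*x**3/3 + 322*x**4/3 + 1616*x**5/15 + O(x**6)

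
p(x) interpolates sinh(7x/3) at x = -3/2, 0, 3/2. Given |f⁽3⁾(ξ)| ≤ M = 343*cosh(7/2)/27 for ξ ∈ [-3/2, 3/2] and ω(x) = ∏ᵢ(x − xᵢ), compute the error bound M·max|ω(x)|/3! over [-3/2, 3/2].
343*sqrt(3)*cosh(7/2)/216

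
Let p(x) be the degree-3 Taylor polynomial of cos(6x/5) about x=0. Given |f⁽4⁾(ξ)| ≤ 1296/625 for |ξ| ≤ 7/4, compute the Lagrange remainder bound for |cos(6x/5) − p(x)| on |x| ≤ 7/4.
64827/80000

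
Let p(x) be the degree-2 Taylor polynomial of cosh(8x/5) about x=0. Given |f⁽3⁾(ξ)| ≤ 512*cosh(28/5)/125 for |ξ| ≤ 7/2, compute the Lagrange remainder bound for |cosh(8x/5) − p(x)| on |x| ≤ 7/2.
10976*cosh(28/5)/375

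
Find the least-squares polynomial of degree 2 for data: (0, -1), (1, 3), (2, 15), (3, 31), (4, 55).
-39/35 + (10/7)x + (22/7)x²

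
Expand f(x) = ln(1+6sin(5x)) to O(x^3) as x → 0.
30*x - 450*x**2 + O(x**3)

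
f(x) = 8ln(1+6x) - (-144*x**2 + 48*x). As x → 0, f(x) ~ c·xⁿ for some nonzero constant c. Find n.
3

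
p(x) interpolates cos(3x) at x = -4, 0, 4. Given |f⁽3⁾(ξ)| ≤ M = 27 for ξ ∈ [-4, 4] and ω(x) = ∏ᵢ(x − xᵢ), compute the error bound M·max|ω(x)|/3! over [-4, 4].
64*sqrt(3)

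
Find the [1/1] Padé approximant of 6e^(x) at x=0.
(3*x + 6)/(1 - x/2)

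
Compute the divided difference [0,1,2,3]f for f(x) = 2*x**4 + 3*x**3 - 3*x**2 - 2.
15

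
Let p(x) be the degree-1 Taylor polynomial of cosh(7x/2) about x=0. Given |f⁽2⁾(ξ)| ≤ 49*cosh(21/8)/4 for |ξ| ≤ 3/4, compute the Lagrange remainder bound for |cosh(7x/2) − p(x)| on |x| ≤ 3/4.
441*cosh(21/8)/128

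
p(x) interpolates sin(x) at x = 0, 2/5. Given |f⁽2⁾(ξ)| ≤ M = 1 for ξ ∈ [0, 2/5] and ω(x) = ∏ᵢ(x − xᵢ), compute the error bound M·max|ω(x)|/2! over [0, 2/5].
1/50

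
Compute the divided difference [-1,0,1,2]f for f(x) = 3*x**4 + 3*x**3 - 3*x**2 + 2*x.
9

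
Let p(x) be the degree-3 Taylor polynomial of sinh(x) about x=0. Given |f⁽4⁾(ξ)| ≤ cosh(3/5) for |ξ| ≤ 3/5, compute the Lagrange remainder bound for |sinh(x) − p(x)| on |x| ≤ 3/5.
27*cosh(3/5)/5000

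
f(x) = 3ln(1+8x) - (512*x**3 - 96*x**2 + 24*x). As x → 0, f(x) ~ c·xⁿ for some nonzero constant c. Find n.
4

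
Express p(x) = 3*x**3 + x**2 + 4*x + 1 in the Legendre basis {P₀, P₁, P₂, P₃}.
(4/3)P₀ + (29/5)P₁ + (2/3)P₂ + (6/5)P₃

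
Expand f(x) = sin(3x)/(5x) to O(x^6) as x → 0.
3/5 - 9*x**2/10 + 81*x**4/200 + O(x**6)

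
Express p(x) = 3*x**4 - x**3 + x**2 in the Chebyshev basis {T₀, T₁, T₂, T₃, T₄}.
(13/8)T₀ + (-3/4)T₁ + (2)T₂ + (-1/4)T₃ + (3/8)T₄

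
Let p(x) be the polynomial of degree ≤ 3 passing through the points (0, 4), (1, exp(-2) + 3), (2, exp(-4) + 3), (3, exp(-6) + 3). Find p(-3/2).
(-189*exp(4) - 35 + 135*exp(2) + 153*exp(6))*exp(-6)/16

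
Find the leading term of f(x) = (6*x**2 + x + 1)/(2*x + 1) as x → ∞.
3*x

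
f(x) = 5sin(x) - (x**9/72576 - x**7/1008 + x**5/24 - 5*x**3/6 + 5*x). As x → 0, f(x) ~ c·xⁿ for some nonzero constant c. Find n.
11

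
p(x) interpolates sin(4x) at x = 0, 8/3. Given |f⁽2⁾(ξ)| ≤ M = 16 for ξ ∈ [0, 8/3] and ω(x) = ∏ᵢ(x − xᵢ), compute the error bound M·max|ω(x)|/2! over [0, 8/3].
128/9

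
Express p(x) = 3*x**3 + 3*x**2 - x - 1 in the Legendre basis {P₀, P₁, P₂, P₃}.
(4/5)P₁ + (2)P₂ + (6/5)P₃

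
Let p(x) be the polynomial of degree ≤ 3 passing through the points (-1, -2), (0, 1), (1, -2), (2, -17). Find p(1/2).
5/8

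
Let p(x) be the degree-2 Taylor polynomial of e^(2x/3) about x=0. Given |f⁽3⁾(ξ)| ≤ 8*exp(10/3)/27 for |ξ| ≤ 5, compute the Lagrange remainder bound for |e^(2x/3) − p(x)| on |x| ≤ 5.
500*exp(10/3)/81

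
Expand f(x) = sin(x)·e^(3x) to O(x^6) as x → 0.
x + 3*x**2 + 13*x**3/3 + 4*x**4 + 79*x**5/30 + O(x**6)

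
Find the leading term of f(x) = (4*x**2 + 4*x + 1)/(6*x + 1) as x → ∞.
2*x/3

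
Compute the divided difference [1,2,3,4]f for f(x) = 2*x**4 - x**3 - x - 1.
19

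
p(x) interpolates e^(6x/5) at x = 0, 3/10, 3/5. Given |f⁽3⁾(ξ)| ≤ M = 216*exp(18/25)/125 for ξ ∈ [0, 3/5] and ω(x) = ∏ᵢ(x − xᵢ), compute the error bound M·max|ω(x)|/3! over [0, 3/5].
27*sqrt(3)*exp(18/25)/15625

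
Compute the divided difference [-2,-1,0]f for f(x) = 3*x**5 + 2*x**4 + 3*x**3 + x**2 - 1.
-39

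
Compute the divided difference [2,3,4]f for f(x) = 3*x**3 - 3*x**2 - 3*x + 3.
24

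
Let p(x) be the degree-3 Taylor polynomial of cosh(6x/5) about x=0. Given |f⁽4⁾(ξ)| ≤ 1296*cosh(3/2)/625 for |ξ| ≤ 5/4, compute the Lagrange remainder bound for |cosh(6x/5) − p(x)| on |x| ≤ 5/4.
27*cosh(3/2)/128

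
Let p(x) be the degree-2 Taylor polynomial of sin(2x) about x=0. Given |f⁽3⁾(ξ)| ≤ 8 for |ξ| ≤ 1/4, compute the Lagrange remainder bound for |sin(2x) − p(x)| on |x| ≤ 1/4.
1/48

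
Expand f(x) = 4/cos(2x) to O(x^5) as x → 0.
4 + 8*x**2 + 40*x**4/3 + O(x**5)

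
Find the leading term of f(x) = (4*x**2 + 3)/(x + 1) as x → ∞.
4*x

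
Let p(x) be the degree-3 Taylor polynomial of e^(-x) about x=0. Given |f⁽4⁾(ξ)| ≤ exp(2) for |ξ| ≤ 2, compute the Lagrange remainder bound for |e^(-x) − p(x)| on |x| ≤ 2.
2*exp(2)/3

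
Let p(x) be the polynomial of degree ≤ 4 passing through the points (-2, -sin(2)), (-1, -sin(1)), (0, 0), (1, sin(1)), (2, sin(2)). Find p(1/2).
-sin(2)/16 + 5*sin(1)/8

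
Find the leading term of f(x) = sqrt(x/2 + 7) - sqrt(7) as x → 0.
sqrt(7)*x/28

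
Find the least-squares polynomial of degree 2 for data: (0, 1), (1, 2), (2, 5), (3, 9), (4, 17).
8/7 + (-27/70)x + (15/14)x²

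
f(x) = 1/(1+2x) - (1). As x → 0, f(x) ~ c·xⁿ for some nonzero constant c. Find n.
1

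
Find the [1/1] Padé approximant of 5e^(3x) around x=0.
(15*x/2 + 5)/(1 - 3*x/2)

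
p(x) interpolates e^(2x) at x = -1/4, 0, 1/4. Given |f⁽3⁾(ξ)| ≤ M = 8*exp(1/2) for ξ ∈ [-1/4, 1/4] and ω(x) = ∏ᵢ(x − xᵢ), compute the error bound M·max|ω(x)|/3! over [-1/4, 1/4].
sqrt(3)*exp(1/2)/216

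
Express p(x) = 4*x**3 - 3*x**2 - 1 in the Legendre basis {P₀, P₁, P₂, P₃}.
(-2)P₀ + (12/5)P₁ + (-2)P₂ + (8/5)P₃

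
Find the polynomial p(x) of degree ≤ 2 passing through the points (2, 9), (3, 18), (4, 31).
2*x**2 - x + 3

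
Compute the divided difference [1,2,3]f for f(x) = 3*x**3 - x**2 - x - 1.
17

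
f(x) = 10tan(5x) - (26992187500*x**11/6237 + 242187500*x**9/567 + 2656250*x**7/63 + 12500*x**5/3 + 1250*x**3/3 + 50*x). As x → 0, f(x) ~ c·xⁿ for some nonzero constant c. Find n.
13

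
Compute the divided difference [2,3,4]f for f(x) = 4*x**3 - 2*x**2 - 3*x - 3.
34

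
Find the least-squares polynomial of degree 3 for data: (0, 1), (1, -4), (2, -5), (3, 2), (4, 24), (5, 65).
41/42 + (-1217/252)x + (-11/12)x² + (8/9)x³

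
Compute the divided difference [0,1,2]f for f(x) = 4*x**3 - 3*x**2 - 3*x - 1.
9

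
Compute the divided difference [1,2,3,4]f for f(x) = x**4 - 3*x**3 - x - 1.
7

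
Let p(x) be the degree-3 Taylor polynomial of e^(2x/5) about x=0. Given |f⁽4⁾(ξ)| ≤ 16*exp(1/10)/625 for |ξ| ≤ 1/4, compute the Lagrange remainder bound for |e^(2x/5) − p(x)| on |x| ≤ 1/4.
exp(1/10)/240000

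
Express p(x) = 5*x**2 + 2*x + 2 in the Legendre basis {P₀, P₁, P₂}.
(11/3)P₀ + (2)P₁ + (10/3)P₂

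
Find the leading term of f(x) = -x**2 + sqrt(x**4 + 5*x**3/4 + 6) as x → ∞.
5*x/8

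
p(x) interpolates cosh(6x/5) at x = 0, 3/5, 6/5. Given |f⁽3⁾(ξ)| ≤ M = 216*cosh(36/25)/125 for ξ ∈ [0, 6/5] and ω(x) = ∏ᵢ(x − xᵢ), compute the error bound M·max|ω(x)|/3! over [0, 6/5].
216*sqrt(3)*cosh(36/25)/15625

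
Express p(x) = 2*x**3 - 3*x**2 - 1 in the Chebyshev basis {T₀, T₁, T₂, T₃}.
(-5/2)T₀ + (3/2)T₁ + (-3/2)T₂ + (1/2)T₃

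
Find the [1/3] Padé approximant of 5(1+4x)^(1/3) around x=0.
(50*x/3 + 5)/(64*x**3/81 - 8*x**2/9 + 2*x + 1)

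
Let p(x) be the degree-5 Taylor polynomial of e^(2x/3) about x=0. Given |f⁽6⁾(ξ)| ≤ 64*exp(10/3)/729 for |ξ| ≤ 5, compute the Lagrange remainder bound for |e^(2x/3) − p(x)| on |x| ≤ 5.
12500*exp(10/3)/6561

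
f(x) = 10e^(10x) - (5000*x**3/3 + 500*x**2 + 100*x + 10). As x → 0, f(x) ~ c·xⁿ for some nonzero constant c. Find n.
4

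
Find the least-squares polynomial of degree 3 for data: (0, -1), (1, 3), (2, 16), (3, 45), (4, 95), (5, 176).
-68/63 + (857/378)x + (211/252)x² + (125/108)x³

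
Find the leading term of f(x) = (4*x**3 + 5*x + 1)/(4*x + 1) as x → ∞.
x**2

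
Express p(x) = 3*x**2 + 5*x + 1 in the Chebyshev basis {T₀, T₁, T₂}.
(5/2)T₀ + (5)T₁ + (3/2)T₂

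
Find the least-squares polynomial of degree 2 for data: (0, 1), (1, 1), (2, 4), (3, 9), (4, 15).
4/5 + (-2/5)x + x²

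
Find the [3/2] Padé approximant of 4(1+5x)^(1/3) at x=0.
(700*x**3/81 + 140*x**2/3 + 28*x + 4)/(50*x**2/9 + 16*x/3 + 1)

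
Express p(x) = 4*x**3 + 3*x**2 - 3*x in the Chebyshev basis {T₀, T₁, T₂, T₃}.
(3/2)T₀ + (3/2)T₂ + T₃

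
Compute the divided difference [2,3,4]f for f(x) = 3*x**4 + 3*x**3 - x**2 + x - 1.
191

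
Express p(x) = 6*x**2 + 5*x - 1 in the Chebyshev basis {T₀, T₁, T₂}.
(2)T₀ + (5)T₁ + (3)T₂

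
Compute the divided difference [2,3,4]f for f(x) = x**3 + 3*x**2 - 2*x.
12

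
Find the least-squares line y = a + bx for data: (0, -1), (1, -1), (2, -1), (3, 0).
a = -6/5, b = 3/10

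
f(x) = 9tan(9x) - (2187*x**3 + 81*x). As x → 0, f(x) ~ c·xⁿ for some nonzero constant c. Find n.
5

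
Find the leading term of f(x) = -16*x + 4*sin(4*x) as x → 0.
-128*x**3/3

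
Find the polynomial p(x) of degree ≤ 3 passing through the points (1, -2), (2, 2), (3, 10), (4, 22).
2*x**2 - 2*x - 2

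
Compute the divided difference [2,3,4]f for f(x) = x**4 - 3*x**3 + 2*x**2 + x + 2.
30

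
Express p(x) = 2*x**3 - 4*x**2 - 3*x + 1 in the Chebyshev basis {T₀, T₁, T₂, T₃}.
-T₀ + (-3/2)T₁ + (-2)T₂ + (1/2)T₃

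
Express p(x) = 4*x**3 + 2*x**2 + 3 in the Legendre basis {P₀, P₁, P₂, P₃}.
(11/3)P₀ + (12/5)P₁ + (4/3)P₂ + (8/5)P₃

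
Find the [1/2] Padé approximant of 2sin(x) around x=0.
2*x/(x**2/6 + 1)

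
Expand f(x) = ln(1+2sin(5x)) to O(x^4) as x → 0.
10*x - 50*x**2 + 875*x**3/3 + O(x**4)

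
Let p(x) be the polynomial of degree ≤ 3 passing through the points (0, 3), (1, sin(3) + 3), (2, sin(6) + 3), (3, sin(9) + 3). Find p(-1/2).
21*sin(6)/16 - 35*sin(3)/16 - 5*sin(9)/16 + 3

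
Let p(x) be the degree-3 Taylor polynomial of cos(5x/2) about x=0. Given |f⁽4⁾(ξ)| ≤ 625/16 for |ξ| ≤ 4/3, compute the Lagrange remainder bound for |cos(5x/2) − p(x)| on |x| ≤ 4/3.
1250/243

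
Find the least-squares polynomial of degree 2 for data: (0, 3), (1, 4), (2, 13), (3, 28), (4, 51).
103/35 + (-16/7)x + (25/7)x²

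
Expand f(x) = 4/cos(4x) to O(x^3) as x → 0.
4 + 32*x**2 + O(x**3)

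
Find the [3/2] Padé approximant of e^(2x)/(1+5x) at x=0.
(2936*x**3/8295 + 402*x**2/395 + 4173*x/2765 + 1)/(-6787*x**2/2765 + 12468*x/2765 + 1)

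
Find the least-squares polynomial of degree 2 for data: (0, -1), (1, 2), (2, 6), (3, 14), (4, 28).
-17/35 + (-3/7)x + (13/7)x²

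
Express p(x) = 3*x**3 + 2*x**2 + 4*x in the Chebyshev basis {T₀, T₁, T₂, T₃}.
T₀ + (25/4)T₁ + T₂ + (3/4)T₃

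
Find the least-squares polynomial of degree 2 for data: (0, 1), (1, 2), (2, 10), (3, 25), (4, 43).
23/35 + (-71/70)x + (41/14)x²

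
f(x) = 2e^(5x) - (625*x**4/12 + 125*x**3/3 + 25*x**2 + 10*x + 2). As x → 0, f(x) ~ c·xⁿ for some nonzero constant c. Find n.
5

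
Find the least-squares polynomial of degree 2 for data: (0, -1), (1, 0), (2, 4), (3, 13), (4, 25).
-33/35 + (-17/14)x + (27/14)x²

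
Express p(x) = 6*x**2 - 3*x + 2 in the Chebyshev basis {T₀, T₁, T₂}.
(5)T₀ + (-3)T₁ + (3)T₂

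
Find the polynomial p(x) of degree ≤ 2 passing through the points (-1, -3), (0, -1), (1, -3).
-2*x**2 - 1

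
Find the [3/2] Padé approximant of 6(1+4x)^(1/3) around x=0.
(896*x**3/135 + 224*x**2/5 + 168*x/5 + 6)/(32*x**2/9 + 64*x/15 + 1)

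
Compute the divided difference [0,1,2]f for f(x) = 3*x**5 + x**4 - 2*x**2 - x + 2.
50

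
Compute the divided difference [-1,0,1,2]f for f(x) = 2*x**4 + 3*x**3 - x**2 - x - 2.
7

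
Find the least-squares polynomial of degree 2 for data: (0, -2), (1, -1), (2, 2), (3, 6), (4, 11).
-74/35 + (51/70)x + (9/14)x²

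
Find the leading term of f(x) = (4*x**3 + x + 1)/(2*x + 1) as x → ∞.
2*x**2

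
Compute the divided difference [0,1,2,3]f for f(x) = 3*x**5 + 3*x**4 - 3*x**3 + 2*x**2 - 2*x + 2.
90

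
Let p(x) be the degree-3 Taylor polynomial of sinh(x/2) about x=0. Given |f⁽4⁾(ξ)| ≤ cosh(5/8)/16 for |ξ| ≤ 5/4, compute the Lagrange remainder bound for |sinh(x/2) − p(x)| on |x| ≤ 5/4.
625*cosh(5/8)/98304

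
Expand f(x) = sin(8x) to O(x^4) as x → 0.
8*x - 256*x**3/3 + O(x**4)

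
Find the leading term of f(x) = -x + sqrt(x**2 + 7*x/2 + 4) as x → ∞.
7/4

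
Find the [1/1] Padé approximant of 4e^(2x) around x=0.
(4*x + 4)/(1 - x)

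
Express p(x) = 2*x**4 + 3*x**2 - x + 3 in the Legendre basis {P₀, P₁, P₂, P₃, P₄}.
(22/5)P₀ - P₁ + (22/7)P₂ + (16/35)P₄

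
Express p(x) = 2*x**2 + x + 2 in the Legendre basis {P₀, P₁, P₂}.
(8/3)P₀ + P₁ + (4/3)P₂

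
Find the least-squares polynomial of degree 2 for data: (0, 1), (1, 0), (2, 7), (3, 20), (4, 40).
6/7 + (-137/35)x + (24/7)x²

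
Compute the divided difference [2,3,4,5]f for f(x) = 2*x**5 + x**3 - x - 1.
251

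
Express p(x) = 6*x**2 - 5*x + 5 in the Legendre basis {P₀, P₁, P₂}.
(7)P₀ + (-5)P₁ + (4)P₂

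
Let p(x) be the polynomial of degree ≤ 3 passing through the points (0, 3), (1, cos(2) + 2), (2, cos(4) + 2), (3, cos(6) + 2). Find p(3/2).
9*cos(4)/16 + 9*cos(2)/16 - cos(6)/16 + 31/16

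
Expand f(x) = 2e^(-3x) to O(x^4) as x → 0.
2 - 6*x + 9*x**2 - 9*x**3 + O(x**4)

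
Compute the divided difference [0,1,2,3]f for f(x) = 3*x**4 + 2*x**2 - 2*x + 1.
18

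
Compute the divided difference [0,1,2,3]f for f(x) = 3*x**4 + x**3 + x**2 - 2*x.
19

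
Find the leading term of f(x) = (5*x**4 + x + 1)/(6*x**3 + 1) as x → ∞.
5*x/6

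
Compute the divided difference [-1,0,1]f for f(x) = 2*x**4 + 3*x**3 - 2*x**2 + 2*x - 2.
0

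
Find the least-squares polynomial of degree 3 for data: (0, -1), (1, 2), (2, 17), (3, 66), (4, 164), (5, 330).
-107/126 + (1049/756)x + (-263/126)x² + (325/108)x³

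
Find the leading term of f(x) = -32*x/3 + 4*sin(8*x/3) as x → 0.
-1024*x**3/81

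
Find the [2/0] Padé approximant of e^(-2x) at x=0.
2*x**2 - 2*x + 1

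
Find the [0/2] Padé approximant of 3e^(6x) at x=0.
3/(18*x**2 - 6*x + 1)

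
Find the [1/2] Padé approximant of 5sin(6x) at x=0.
30*x/(6*x**2 + 1)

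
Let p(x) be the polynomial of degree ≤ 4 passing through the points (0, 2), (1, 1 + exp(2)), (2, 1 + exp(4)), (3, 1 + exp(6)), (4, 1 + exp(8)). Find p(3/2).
-5*exp(6)/32 + 123/128 + 15*exp(2)/32 + 45*exp(4)/64 + 3*exp(8)/128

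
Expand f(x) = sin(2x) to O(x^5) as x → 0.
2*x - 4*x**3/3 + O(x**5)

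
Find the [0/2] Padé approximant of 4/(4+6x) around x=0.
1/(3*x/2 + 1)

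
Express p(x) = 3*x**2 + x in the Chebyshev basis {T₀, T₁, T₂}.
(3/2)T₀ + T₁ + (3/2)T₂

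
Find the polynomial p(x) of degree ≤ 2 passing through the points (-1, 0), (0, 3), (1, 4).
-x**2 + 2*x + 3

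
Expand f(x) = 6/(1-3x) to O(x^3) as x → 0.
6 + 18*x + 54*x**2 + O(x**3)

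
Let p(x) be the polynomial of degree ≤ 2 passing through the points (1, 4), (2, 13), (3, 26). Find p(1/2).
1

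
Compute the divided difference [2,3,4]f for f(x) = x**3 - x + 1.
9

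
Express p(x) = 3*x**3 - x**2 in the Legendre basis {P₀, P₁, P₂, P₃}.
(-1/3)P₀ + (9/5)P₁ + (-2/3)P₂ + (6/5)P₃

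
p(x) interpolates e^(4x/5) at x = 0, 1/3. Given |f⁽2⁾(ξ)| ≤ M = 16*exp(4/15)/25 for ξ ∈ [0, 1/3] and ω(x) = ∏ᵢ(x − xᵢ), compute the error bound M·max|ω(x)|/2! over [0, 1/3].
2*exp(4/15)/225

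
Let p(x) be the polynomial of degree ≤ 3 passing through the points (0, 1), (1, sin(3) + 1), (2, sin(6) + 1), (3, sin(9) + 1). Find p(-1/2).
21*sin(6)/16 - 35*sin(3)/16 - 5*sin(9)/16 + 1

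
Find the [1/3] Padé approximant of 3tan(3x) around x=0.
9*x/(1 - 3*x**2)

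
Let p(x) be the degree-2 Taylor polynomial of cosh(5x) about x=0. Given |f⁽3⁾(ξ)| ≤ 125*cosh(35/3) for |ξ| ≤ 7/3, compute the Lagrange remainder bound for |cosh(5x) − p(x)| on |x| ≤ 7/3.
42875*cosh(35/3)/162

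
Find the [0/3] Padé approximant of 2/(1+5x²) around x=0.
2/(5*x**2 + 1)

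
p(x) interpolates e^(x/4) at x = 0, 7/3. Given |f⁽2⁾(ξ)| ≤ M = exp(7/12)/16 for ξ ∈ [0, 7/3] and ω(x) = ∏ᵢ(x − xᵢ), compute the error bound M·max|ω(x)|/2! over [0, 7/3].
49*exp(7/12)/1152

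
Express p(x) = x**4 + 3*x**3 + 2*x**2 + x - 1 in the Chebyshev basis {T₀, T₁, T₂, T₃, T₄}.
(3/8)T₀ + (13/4)T₁ + (3/2)T₂ + (3/4)T₃ + (1/8)T₄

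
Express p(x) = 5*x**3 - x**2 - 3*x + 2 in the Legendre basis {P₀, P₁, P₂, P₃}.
(5/3)P₀ + (-2/3)P₂ + (2)P₃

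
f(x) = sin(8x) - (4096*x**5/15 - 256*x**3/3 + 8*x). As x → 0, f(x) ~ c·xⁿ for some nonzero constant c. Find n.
7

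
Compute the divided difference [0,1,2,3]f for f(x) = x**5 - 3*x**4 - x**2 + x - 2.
7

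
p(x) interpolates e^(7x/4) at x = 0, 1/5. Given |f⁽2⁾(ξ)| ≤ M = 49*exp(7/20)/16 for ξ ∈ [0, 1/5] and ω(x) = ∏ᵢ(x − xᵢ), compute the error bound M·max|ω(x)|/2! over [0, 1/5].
49*exp(7/20)/3200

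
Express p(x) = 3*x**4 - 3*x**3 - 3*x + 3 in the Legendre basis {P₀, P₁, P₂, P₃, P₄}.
(18/5)P₀ + (-24/5)P₁ + (12/7)P₂ + (-6/5)P₃ + (24/35)P₄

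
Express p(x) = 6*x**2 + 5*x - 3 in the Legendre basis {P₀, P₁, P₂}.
-P₀ + (5)P₁ + (4)P₂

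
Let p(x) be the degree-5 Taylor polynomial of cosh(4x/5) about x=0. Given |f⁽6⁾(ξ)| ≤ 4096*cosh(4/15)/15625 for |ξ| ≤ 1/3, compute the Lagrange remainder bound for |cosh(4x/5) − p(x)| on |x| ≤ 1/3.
256*cosh(4/15)/512578125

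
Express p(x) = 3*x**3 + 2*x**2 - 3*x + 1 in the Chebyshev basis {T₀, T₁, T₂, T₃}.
(2)T₀ + (-3/4)T₁ + T₂ + (3/4)T₃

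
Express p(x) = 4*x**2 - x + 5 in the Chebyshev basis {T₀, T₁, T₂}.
(7)T₀ - T₁ + (2)T₂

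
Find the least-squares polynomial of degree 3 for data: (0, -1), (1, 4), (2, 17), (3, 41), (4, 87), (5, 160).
-71/63 + (925/189)x + (-29/63)x² + (32/27)x³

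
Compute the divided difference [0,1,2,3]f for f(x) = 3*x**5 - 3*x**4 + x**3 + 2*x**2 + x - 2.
58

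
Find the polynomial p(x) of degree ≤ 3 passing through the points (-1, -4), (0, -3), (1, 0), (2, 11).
x**3 + x**2 + x - 3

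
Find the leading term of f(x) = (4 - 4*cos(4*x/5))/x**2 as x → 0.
32/25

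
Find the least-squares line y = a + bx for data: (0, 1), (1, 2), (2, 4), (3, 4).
a = 11/10, b = 11/10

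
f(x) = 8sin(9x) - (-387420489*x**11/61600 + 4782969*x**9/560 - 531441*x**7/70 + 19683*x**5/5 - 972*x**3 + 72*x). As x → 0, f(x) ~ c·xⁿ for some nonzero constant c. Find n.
13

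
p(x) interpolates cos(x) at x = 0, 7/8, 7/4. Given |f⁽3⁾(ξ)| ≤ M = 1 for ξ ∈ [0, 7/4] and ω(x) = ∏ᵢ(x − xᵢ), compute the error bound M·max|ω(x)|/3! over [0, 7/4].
343*sqrt(3)/13824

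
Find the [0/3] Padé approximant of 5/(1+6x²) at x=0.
5/(6*x**2 + 1)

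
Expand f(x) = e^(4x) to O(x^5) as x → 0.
1 + 4*x + 8*x**2 + 32*x**3/3 + 32*x**4/3 + O(x**5)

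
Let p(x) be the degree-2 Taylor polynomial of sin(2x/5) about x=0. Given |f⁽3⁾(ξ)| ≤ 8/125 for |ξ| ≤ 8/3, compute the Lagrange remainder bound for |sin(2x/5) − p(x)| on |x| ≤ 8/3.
2048/10125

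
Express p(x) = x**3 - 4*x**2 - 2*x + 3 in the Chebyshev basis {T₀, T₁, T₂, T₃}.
T₀ + (-5/4)T₁ + (-2)T₂ + (1/4)T₃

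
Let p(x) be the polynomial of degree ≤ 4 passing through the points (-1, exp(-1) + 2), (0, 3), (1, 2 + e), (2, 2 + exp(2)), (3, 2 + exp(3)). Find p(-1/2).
(35 + e*(-70*e - 5*exp(3) + 28*exp(2) + 396))*exp(-1)/128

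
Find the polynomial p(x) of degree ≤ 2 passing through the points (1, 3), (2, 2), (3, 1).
4 - x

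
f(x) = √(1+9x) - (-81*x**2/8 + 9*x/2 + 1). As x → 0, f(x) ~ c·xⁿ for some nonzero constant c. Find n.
3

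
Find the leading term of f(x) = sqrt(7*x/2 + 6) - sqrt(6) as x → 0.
7*sqrt(6)*x/24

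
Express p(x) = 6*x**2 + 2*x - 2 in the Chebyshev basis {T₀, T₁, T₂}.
T₀ + (2)T₁ + (3)T₂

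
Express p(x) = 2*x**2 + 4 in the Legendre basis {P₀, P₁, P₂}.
(14/3)P₀ + (4/3)P₂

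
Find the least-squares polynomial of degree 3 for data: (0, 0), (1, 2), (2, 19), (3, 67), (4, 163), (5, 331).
-11/42 + (695/252)x + (-241/84)x² + (28/9)x³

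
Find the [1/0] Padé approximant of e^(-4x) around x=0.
1 - 4*x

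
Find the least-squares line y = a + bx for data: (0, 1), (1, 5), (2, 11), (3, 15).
a = 4/5, b = 24/5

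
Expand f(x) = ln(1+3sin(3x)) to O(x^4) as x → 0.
9*x - 81*x**2/2 + 459*x**3/2 + O(x**4)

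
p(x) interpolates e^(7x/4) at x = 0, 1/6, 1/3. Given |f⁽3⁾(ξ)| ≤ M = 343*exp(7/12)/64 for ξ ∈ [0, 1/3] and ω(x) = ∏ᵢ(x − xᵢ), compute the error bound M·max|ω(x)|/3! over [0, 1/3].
343*sqrt(3)*exp(7/12)/373248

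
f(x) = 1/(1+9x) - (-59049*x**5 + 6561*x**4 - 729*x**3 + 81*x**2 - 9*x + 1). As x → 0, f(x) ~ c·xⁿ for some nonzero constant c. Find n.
6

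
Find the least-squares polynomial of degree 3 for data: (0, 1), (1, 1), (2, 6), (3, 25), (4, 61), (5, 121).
10/9 + (-347/189)x + (22/63)x² + (26/27)x³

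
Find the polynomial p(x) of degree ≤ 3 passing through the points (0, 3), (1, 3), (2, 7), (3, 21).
x**3 - x**2 + 3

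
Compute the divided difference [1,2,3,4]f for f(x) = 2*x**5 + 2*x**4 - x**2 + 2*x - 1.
150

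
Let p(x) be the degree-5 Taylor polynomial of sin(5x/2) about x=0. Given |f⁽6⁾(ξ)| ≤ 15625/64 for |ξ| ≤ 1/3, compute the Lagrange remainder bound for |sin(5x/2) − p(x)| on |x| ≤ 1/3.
3125/6718464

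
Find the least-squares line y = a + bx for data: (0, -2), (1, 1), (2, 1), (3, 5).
a = -19/10, b = 21/10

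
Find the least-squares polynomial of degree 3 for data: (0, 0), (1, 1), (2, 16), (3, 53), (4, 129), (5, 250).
-1/126 + (-1121/756)x + (193/252)x² + (103/54)x³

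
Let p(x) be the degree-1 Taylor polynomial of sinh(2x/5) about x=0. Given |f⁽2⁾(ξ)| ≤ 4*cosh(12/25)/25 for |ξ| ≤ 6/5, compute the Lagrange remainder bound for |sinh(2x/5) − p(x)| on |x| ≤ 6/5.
72*cosh(12/25)/625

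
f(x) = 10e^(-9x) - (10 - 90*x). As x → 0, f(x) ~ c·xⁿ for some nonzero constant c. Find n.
2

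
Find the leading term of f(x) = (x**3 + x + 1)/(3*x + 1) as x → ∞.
x**2/3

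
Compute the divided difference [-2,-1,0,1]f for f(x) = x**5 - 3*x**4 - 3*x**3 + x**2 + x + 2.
8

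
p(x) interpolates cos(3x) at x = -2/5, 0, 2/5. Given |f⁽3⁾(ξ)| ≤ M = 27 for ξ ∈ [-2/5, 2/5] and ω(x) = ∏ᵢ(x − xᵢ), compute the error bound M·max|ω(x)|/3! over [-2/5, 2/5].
8*sqrt(3)/125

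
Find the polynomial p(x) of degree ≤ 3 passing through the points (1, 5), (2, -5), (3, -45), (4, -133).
-3*x**3 + 3*x**2 + 2*x + 3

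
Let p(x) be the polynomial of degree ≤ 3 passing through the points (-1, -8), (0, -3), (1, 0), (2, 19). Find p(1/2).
-19/8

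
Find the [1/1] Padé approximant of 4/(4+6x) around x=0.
1/(3*x/2 + 1)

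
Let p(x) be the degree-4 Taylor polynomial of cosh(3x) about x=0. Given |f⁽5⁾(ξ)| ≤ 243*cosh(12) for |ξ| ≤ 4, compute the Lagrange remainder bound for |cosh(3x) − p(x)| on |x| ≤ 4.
10368*cosh(12)/5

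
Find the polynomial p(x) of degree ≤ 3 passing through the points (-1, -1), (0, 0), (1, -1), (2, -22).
-3*x**3 - x**2 + 3*x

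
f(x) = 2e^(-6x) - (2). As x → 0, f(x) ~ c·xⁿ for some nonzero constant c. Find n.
1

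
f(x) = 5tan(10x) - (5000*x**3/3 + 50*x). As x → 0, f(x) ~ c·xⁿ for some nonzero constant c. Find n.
5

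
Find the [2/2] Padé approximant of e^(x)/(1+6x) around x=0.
(397*x**2/2316 + 259*x/386 + 1)/(-4571*x**2/2316 + 2189*x/386 + 1)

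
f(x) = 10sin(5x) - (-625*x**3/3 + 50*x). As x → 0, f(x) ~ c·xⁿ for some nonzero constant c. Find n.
5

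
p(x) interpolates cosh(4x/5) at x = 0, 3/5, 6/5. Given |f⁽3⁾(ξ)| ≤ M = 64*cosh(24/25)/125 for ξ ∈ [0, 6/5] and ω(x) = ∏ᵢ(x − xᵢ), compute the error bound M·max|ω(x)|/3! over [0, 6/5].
64*sqrt(3)*cosh(24/25)/15625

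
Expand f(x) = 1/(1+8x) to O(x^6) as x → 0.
1 - 8*x + 64*x**2 - 512*x**3 + 4096*x**4 - 32768*x**5 + O(x**6)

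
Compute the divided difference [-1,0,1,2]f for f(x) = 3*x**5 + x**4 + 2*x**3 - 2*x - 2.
19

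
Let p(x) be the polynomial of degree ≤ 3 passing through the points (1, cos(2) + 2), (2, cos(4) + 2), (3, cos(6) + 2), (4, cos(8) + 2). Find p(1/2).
35*cos(2)/16 - 5*cos(8)/16 + 21*cos(6)/16 - 35*cos(4)/16 + 2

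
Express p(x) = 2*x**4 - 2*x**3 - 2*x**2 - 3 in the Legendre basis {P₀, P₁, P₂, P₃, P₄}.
(-49/15)P₀ + (-6/5)P₁ + (-4/21)P₂ + (-4/5)P₃ + (16/35)P₄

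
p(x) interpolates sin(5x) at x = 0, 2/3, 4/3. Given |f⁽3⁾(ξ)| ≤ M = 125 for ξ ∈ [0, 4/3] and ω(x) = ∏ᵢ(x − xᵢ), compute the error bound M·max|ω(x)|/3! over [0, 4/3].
1000*sqrt(3)/729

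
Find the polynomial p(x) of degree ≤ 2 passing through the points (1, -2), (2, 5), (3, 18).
3*x**2 - 2*x - 3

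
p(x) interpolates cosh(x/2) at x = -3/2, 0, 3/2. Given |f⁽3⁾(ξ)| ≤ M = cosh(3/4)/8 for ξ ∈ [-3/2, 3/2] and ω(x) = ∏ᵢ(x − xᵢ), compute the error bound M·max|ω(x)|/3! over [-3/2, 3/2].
sqrt(3)*cosh(3/4)/64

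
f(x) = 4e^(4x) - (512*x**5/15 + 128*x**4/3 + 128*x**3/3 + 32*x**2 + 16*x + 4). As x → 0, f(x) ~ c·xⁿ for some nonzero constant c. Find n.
6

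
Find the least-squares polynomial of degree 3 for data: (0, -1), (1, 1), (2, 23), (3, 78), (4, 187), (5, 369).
-79/63 + (104/189)x + (-31/63)x² + (82/27)x³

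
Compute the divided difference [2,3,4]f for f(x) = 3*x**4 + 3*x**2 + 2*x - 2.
168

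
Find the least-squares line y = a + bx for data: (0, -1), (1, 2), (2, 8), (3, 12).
a = -3/2, b = 9/2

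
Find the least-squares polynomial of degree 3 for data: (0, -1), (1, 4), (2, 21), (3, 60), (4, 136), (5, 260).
-15/14 + (341/84)x + (-11/14)x² + (25/12)x³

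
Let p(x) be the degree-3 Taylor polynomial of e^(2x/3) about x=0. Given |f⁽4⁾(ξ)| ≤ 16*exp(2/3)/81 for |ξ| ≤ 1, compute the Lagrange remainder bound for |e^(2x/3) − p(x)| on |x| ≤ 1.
2*exp(2/3)/243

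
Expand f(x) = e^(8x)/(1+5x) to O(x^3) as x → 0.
1 + 3*x + 17*x**2 + O(x**3)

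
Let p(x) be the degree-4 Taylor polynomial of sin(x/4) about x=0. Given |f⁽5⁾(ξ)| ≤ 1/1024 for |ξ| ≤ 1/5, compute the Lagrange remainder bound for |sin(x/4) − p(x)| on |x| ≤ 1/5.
1/384000000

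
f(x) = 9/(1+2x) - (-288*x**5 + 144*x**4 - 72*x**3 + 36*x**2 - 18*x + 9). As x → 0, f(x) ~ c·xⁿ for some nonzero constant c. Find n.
6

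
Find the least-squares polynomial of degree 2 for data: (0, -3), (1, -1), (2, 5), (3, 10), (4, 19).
-22/7 + (25/14)x + (13/14)x²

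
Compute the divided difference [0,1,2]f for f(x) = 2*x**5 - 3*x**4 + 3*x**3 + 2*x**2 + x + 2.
20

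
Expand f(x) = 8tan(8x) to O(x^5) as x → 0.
64*x + 4096*x**3/3 + O(x**5)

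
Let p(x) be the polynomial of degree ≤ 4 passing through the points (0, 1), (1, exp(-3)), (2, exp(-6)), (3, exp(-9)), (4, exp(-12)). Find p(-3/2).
(-2772*exp(9) - 1540*exp(3) + 315 + 2970*exp(6) + 1155*exp(12))*exp(-12)/128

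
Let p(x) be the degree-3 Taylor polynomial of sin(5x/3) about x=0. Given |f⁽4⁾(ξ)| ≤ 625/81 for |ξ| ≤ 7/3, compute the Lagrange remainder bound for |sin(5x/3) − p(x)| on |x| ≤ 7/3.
1500625/157464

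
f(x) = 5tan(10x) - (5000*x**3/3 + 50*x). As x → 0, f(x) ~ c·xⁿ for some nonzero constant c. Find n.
5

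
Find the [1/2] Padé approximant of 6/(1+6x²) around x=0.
6/(6*x**2 + 1)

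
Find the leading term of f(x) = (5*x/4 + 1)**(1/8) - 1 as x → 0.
5*x/32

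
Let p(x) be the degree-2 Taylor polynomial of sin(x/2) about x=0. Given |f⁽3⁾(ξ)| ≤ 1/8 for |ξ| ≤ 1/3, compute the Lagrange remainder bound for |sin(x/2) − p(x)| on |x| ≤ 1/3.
1/1296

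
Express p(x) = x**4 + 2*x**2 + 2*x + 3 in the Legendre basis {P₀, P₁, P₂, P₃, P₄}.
(58/15)P₀ + (2)P₁ + (40/21)P₂ + (8/35)P₄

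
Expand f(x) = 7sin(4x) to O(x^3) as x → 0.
28*x + O(x**3)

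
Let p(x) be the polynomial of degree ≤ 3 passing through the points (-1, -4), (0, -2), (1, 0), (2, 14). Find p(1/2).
-7/4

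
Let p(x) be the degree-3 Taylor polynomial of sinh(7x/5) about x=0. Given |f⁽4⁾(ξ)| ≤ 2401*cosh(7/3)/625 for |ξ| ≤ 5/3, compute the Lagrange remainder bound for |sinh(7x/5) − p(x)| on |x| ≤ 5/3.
2401*cosh(7/3)/1944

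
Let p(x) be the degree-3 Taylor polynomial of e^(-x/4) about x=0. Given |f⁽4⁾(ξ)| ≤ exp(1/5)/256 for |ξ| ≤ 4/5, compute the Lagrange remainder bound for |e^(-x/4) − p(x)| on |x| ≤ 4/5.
exp(1/5)/15000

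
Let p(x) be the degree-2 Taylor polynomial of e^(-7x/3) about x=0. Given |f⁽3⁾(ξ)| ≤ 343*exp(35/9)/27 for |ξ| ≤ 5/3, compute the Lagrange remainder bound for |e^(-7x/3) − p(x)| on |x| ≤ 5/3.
42875*exp(35/9)/4374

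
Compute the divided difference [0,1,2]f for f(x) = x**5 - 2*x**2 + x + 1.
13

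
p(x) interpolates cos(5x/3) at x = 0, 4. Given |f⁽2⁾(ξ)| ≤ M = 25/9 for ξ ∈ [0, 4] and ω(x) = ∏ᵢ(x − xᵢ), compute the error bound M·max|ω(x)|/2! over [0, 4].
50/9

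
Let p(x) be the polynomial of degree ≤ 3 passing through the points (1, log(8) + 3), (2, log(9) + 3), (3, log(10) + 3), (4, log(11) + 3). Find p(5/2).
log(3*11**(15/16)*2**(3/8)*3**(1/8)*5**(9/16)/11) + 3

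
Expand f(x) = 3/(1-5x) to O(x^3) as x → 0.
3 + 15*x + 75*x**2 + O(x**3)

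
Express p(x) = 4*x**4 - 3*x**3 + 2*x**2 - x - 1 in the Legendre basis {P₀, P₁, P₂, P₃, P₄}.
(7/15)P₀ + (-14/5)P₁ + (76/21)P₂ + (-6/5)P₃ + (32/35)P₄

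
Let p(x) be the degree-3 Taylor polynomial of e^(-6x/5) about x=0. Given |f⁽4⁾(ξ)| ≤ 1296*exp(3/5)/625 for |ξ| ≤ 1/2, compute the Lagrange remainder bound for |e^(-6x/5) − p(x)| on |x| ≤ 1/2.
27*exp(3/5)/5000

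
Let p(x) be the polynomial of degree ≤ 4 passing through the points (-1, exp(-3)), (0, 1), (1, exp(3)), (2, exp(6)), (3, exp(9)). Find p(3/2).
(5*(-exp(9) - 4 + 18*exp(3) + 12*exp(6))*exp(3) + 3)*exp(-3)/128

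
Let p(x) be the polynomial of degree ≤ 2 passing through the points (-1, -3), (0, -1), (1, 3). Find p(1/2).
3/4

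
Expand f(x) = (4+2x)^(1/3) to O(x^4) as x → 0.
2**(2/3) + 2**(2/3)*x/6 - 2**(2/3)*x**2/36 + 5*2**(2/3)*x**3/648 + O(x**4)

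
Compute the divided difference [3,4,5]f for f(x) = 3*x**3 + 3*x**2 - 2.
39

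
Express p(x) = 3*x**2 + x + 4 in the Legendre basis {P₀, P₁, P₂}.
(5)P₀ + P₁ + (2)P₂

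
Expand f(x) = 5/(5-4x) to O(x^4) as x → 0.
1 + 4*x/5 + 16*x**2/25 + 64*x**3/125 + O(x**4)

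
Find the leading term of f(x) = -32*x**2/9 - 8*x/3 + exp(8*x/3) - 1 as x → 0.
256*x**3/81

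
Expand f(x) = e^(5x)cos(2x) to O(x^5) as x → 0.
1 + 5*x + 21*x**2/2 + 65*x**3/6 + 41*x**4/24 + O(x**5)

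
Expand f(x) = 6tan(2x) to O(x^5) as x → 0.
12*x + 16*x**3 + O(x**5)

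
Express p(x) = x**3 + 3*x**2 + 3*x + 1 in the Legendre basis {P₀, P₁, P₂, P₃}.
(2)P₀ + (18/5)P₁ + (2)P₂ + (2/5)P₃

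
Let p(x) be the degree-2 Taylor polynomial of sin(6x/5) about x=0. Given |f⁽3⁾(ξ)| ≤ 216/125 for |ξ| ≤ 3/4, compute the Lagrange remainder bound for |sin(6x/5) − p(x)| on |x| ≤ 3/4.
243/2000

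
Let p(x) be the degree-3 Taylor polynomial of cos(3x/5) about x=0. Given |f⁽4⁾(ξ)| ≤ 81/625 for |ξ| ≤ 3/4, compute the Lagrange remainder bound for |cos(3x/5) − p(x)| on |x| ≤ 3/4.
2187/1280000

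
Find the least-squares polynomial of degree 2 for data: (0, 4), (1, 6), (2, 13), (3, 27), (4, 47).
29/7 + (-111/70)x + (43/14)x²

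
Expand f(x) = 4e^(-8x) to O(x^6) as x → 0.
4 - 32*x + 128*x**2 - 1024*x**3/3 + 2048*x**4/3 - 16384*x**5/15 + O(x**6)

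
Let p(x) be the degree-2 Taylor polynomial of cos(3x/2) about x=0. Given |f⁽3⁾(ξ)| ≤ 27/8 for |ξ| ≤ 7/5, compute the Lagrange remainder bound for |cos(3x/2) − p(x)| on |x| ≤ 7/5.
3087/2000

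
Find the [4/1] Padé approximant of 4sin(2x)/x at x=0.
16*x**4/15 - 16*x**2/3 + 8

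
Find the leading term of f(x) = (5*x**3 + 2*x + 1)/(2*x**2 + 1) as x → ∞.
5*x/2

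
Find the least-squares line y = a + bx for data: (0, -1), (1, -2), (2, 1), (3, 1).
a = -8/5, b = 9/10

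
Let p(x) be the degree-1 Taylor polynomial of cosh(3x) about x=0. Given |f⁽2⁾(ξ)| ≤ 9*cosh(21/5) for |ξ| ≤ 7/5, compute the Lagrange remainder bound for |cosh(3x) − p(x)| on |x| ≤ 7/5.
441*cosh(21/5)/50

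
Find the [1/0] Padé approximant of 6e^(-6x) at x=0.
6 - 36*x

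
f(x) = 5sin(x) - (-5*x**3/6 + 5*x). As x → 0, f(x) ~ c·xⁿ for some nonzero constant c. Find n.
5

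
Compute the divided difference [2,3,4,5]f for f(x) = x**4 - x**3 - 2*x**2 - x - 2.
13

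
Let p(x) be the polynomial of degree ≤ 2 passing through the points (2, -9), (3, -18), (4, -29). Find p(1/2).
3/4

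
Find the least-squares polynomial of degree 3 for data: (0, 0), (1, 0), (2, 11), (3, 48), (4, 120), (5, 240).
1/9 + (-536/189)x + (22/63)x² + (53/27)x³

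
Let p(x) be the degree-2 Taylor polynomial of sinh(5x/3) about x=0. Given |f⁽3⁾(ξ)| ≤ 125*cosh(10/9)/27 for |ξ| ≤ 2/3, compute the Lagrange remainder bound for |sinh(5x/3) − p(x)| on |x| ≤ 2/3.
500*cosh(10/9)/2187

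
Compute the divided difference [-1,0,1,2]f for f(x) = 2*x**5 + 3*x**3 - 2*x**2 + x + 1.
13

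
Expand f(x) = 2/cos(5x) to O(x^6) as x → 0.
2 + 25*x**2 + 3125*x**4/12 + O(x**6)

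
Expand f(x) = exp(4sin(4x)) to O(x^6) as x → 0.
1 + 16*x + 128*x**2 + 640*x**3 + 2048*x**4 + 49664*x**5/15 + O(x**6)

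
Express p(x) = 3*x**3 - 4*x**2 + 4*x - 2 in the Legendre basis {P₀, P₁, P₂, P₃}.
(-10/3)P₀ + (29/5)P₁ + (-8/3)P₂ + (6/5)P₃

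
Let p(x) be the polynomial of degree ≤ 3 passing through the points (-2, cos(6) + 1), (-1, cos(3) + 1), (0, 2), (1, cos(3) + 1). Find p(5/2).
15*cos(3) - 173/16 - 35*cos(6)/16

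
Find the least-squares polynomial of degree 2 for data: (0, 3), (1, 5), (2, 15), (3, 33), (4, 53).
87/35 + (8/35)x + (22/7)x²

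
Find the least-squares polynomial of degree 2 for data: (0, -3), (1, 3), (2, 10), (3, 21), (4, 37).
-18/7 + (103/35)x + (12/7)x²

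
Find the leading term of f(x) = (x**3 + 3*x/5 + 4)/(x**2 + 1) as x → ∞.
x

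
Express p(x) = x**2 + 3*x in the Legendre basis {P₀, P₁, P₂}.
(1/3)P₀ + (3)P₁ + (2/3)P₂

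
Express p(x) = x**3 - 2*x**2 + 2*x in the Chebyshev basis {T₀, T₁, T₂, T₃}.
-T₀ + (11/4)T₁ - T₂ + (1/4)T₃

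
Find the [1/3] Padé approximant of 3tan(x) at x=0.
3*x/(1 - x**2/3)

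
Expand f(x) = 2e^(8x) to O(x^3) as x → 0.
2 + 16*x + 64*x**2 + O(x**3)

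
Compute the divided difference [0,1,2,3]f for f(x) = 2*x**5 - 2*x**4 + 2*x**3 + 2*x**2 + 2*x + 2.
40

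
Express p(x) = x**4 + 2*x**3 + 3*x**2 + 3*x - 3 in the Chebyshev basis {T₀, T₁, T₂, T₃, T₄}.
(-9/8)T₀ + (9/2)T₁ + (2)T₂ + (1/2)T₃ + (1/8)T₄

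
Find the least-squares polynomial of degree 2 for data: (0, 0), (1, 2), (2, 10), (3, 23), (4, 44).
1/7 + (-97/70)x + (43/14)x²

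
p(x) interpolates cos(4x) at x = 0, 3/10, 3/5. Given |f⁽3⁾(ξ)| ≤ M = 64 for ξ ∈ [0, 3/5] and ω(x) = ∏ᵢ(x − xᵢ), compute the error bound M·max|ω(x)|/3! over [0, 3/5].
8*sqrt(3)/125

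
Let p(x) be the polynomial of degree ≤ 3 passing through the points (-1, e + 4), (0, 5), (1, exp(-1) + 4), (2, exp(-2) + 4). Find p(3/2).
(5 + 15*e + (e + 59)*exp(2))*exp(-2)/16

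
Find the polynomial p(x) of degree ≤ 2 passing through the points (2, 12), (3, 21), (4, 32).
x**2 + 4*x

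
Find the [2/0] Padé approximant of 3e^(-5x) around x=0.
75*x**2/2 - 15*x + 3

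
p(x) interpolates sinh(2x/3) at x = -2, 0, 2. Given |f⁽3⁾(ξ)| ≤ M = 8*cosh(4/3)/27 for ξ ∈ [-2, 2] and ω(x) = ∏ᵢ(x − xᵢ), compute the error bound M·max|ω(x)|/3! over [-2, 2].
64*sqrt(3)*cosh(4/3)/729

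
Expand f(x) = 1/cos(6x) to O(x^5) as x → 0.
1 + 18*x**2 + 270*x**4 + O(x**5)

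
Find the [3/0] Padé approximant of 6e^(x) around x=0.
x**3 + 3*x**2 + 6*x + 6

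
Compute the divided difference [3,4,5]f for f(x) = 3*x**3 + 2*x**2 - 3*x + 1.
38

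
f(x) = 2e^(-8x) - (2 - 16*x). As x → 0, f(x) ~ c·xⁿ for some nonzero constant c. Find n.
2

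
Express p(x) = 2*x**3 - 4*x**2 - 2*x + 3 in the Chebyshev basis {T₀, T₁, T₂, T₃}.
T₀ + (-1/2)T₁ + (-2)T₂ + (1/2)T₃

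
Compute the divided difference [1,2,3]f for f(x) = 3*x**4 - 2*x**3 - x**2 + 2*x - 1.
62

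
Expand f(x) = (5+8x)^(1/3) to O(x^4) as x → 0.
5**(1/3) + 8*5**(1/3)*x/15 - 64*5**(1/3)*x**2/225 + 512*5**(1/3)*x**3/2025 + O(x**4)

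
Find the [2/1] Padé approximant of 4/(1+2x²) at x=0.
4 - 8*x**2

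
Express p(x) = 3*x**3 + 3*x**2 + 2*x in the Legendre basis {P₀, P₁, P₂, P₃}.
P₀ + (19/5)P₁ + (2)P₂ + (6/5)P₃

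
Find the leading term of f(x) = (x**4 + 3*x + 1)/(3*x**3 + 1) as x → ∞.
x/3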